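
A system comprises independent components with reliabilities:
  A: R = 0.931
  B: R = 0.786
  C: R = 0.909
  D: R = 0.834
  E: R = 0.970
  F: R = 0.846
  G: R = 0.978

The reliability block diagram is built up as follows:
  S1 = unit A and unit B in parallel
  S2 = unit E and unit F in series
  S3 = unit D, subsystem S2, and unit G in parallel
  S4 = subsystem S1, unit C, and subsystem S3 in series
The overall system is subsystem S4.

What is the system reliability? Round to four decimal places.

0.8950

Parallel (A and B): 1 − (1 − 0.931000)(1 − 0.786000) = 0.985234
Series (E and F): 0.970000 × 0.846000 = 0.820620
Parallel (D, [0.820620], and G): 1 − (1 − 0.834000)(1 − 0.820620)(1 − 0.978000) = 0.999345
Series ([0.985234], C, and [0.999345]): 0.985234 × 0.909000 × 0.999345 = 0.8950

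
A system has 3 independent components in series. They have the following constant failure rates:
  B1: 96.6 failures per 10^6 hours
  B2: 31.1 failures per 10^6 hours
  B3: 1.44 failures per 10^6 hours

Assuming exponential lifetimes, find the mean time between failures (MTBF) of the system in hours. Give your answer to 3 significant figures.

7740

Series of exponential components: λ_sys = Σ λ_i
λ_sys = 0.0000966 + 0.0000311 + 0.00000144 = 1.2914e-04 /h
MTBF = 1 / λ_sys = 7740 h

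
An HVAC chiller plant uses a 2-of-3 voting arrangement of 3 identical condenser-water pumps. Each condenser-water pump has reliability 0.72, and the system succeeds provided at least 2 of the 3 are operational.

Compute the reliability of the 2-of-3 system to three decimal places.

0.809

R = Σ_{i=2}^{3} C(3,i) p^i (1−p)^{3−i} with p = 0.72
C(3,2)·0.72^2·0.28^1 = 0.43546
C(3,3)·0.72^3·0.28^0 = 0.37325
Sum = 0.809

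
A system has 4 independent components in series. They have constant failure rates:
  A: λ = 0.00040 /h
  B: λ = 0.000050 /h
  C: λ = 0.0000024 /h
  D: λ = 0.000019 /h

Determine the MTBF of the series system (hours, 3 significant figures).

2120

Series of exponential components: λ_sys = Σ λ_i
λ_sys = 0.00040 + 0.000050 + 0.0000024 + 0.000019 = 4.7140e-04 /h
MTBF = 1 / λ_sys = 2120 h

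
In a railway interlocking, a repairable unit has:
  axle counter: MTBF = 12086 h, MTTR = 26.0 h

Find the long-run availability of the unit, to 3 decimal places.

A(axle counter) = MTBF/(MTBF+MTTR) = 12086/(12086+26.0) = 0.998

0.998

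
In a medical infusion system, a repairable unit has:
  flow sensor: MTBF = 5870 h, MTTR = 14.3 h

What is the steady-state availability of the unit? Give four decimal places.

A(flow sensor) = MTBF/(MTBF+MTTR) = 5870/(5870+14.3) = 0.9976

0.9976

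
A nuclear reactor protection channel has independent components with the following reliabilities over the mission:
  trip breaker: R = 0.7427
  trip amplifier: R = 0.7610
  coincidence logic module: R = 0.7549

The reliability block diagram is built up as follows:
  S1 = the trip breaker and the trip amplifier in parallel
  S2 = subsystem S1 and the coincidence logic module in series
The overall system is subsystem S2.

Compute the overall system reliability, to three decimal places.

0.708

Parallel (trip breaker and trip amplifier): 1 − (1 − 0.74270)(1 − 0.76100) = 0.93851
Series ([0.93851] and coincidence logic module): 0.93851 × 0.75490 = 0.708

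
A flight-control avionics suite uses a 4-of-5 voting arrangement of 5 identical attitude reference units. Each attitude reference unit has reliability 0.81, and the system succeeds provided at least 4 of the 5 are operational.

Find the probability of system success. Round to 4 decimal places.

0.7576

R = Σ_{i=4}^{5} C(5,i) p^i (1−p)^{5−i} with p = 0.81
C(5,4)·0.81^4·0.19^1 = 0.408944
C(5,5)·0.81^5·0.19^0 = 0.348678
Sum = 0.7576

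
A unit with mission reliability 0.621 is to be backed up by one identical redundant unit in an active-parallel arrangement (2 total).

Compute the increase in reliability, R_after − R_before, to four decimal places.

0.2354

R_before = 0.621
R_after = 1 − (1 − 0.621)^2 = 0.8564
ΔR = 0.8564 − 0.621 = 0.2354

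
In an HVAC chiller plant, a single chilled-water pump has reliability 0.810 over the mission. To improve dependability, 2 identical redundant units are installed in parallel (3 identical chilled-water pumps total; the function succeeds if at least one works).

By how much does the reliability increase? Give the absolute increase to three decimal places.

0.183

R_before = 0.810
R_after = 1 − (1 − 0.810)^3 = 0.993
ΔR = 0.993 − 0.810 = 0.183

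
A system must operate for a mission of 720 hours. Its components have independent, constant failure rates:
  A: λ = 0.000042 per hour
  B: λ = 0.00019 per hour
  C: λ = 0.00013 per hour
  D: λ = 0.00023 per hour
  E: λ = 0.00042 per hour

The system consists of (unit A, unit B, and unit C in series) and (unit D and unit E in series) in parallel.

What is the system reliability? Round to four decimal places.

R(A) = exp(−0.000042 × 720) = 0.970213
R(B) = exp(−0.00019 × 720) = 0.872145
R(C) = exp(−0.00013 × 720) = 0.910647
R(D) = exp(−0.00023 × 720) = 0.847385
R(E) = exp(−0.00042 × 720) = 0.739042
Series (A, B, and C): 0.970213 × 0.872145 × 0.910647 = 0.770559
Series (D and E): 0.847385 × 0.739042 = 0.626253
Parallel ([0.770559] and [0.626253]): 1 − (1 − 0.770559)(1 − 0.626253) = 0.9142

0.9142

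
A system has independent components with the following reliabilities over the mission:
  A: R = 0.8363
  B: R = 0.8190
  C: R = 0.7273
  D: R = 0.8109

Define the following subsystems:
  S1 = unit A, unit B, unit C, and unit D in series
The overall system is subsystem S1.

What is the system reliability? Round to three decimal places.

0.404

Series (A, B, C, and D): 0.83630 × 0.81900 × 0.72730 × 0.81090 = 0.404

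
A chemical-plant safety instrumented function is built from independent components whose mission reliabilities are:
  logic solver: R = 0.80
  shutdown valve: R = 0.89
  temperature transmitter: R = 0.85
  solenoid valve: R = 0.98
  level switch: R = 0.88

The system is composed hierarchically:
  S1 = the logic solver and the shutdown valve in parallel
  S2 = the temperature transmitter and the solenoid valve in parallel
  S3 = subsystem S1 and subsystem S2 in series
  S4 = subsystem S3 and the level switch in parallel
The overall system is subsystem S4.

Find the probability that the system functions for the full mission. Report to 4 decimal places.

0.9970

Parallel (logic solver and shutdown valve): 1 − (1 − 0.800000)(1 − 0.890000) = 0.978000
Parallel (temperature transmitter and solenoid valve): 1 − (1 − 0.850000)(1 − 0.980000) = 0.997000
Series ([0.978000] and [0.997000]): 0.978000 × 0.997000 = 0.975066
Parallel ([0.975066] and level switch): 1 − (1 − 0.975066)(1 − 0.880000) = 0.9970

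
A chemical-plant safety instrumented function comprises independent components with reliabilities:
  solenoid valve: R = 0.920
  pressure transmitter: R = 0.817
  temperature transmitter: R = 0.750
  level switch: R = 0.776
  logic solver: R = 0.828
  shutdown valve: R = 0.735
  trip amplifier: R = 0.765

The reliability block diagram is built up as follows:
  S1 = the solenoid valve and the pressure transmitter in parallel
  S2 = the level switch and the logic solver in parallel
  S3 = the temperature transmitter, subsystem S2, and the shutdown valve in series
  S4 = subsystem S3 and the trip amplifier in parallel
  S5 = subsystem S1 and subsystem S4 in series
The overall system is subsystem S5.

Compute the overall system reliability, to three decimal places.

0.877

Parallel (solenoid valve and pressure transmitter): 1 − (1 − 0.92000)(1 − 0.81700) = 0.98536
Parallel (level switch and logic solver): 1 − (1 − 0.77600)(1 − 0.82800) = 0.96147
Series (temperature transmitter, [0.96147], and shutdown valve): 0.75000 × 0.96147 × 0.73500 = 0.53001
Parallel ([0.53001] and trip amplifier): 1 − (1 − 0.53001)(1 − 0.76500) = 0.88955
Series ([0.98536] and [0.88955]): 0.98536 × 0.88955 = 0.877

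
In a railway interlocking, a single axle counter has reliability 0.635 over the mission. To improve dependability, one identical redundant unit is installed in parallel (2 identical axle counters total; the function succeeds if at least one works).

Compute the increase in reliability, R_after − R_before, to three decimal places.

0.232

R_before = 0.635
R_after = 1 − (1 − 0.635)^2 = 0.867
ΔR = 0.867 − 0.635 = 0.232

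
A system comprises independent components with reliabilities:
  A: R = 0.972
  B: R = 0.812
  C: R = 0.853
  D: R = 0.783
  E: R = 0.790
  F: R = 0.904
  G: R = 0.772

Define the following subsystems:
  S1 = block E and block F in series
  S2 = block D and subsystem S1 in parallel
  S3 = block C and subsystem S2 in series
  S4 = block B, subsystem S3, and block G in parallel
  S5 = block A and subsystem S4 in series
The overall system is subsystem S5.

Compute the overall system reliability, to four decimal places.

Series (E and F): 0.790000 × 0.904000 = 0.714160
Parallel (D and [0.714160]): 1 − (1 − 0.783000)(1 − 0.714160) = 0.937973
Series (C and [0.937973]): 0.853000 × 0.937973 = 0.800091
Parallel (B, [0.800091], and G): 1 − (1 − 0.812000)(1 − 0.800091)(1 − 0.772000) = 0.991431
Series (A and [0.991431]): 0.972000 × 0.991431 = 0.9637

0.9637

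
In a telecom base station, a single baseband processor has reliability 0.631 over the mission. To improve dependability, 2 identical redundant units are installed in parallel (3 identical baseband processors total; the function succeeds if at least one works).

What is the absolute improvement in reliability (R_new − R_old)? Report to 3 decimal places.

0.319

R_before = 0.631
R_after = 1 − (1 − 0.631)^3 = 0.950
ΔR = 0.950 − 0.631 = 0.319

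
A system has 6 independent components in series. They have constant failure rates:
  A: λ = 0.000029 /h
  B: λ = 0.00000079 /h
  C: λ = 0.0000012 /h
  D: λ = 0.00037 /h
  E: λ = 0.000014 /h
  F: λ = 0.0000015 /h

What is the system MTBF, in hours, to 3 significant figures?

Series of exponential components: λ_sys = Σ λ_i
λ_sys = 0.000029 + 0.00000079 + 0.0000012 + 0.00037 + 0.000014 + 0.0000015 = 4.1649e-04 /h
MTBF = 1 / λ_sys = 2400 h

2400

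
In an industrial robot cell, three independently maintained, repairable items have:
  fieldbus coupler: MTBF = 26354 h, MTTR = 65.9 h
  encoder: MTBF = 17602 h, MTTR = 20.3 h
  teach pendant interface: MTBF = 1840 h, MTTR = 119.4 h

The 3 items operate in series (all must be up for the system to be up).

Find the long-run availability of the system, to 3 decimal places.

A(fieldbus coupler) = MTBF/(MTBF+MTTR) = 26354/(26354+65.9) = 0.997506
A(encoder) = MTBF/(MTBF+MTTR) = 17602/(17602+20.3) = 0.998848
A(teach pendant interface) = MTBF/(MTBF+MTTR) = 1840/(1840+119.4) = 0.939063
Series availability: 0.997506 × 0.998848 × 0.939063 = 0.936

0.936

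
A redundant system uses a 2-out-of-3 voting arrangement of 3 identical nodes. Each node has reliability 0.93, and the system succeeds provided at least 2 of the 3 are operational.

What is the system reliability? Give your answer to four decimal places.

0.9860

R = Σ_{i=2}^{3} C(3,i) p^i (1−p)^{3−i} with p = 0.93
C(3,2)·0.93^2·0.07^1 = 0.181629
C(3,3)·0.93^3·0.07^0 = 0.804357
Sum = 0.9860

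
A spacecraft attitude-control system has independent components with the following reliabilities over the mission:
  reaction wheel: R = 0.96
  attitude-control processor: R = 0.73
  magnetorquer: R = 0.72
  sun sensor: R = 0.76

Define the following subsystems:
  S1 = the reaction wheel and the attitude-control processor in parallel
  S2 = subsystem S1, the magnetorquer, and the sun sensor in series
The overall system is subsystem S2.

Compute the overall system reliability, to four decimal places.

0.5413

Parallel (reaction wheel and attitude-control processor): 1 − (1 − 0.960000)(1 − 0.730000) = 0.989200
Series ([0.989200], magnetorquer, and sun sensor): 0.989200 × 0.720000 × 0.760000 = 0.5413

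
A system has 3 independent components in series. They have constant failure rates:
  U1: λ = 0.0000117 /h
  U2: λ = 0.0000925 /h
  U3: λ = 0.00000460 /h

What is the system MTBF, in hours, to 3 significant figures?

9190

Series of exponential components: λ_sys = Σ λ_i
λ_sys = 0.0000117 + 0.0000925 + 0.00000460 = 1.0880e-04 /h
MTBF = 1 / λ_sys = 9190 h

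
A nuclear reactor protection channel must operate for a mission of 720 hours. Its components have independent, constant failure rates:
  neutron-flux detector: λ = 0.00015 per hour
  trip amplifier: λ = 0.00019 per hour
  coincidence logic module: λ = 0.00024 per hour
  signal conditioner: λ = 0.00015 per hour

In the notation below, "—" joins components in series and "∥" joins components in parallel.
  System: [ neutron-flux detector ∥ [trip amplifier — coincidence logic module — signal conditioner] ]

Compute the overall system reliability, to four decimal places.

0.9651

R(neutron-flux detector) = exp(−0.00015 × 720) = 0.897628
R(trip amplifier) = exp(−0.00019 × 720) = 0.872145
R(coincidence logic module) = exp(−0.00024 × 720) = 0.841306
R(signal conditioner) = exp(−0.00015 × 720) = 0.897628
Series (trip amplifier, coincidence logic module, and signal conditioner): 0.872145 × 0.841306 × 0.897628 = 0.658626
Parallel (neutron-flux detector and [0.658626]): 1 − (1 − 0.897628)(1 − 0.658626) = 0.9651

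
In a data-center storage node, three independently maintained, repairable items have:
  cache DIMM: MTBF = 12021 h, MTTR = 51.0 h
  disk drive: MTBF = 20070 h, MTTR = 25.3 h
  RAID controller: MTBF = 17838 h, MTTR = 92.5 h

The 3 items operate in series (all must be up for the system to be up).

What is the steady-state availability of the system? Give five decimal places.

A(cache DIMM) = MTBF/(MTBF+MTTR) = 12021/(12021+51.0) = 0.995775
A(disk drive) = MTBF/(MTBF+MTTR) = 20070/(20070+25.3) = 0.998741
A(RAID controller) = MTBF/(MTBF+MTTR) = 17838/(17838+92.5) = 0.994841
Series availability: 0.995775 × 0.998741 × 0.994841 = 0.98939

0.98939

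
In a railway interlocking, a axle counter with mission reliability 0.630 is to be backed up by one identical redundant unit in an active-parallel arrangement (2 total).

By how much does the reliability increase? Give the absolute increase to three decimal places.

R_before = 0.630
R_after = 1 − (1 − 0.630)^2 = 0.863
ΔR = 0.863 − 0.630 = 0.233

0.233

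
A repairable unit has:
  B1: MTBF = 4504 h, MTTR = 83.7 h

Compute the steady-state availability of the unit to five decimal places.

A(B1) = MTBF/(MTBF+MTTR) = 4504/(4504+83.7) = 0.98176

0.98176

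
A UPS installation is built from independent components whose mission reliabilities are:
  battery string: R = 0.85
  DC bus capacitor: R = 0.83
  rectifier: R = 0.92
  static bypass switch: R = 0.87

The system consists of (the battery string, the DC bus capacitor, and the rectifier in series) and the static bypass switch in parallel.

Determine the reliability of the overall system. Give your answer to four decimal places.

0.9544

Series (battery string, DC bus capacitor, and rectifier): 0.850000 × 0.830000 × 0.920000 = 0.649060
Parallel ([0.649060] and static bypass switch): 1 − (1 − 0.649060)(1 − 0.870000) = 0.9544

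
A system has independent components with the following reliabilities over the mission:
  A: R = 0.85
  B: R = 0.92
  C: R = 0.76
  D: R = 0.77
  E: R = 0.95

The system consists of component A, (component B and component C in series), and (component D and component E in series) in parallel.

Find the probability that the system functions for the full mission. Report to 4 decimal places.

0.9879

Series (B and C): 0.920000 × 0.760000 = 0.699200
Series (D and E): 0.770000 × 0.950000 = 0.731500
Parallel (A, [0.699200], and [0.731500]): 1 − (1 − 0.850000)(1 − 0.699200)(1 − 0.731500) = 0.9879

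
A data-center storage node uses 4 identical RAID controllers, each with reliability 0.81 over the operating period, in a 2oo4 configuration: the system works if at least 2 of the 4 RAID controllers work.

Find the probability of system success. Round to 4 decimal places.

R = Σ_{i=2}^{4} C(4,i) p^i (1−p)^{4−i} with p = 0.81
C(4,2)·0.81^2·0.19^2 = 0.142111
C(4,3)·0.81^3·0.19^1 = 0.403895
C(4,4)·0.81^4·0.19^0 = 0.430467
Sum = 0.9765

0.9765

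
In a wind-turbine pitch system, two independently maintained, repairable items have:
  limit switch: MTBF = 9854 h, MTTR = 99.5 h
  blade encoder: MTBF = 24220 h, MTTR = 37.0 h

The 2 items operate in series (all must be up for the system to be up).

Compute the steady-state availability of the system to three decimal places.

A(limit switch) = MTBF/(MTBF+MTTR) = 9854/(9854+99.5) = 0.990004
A(blade encoder) = MTBF/(MTBF+MTTR) = 24220/(24220+37.0) = 0.998475
Series availability: 0.990004 × 0.998475 = 0.988

0.988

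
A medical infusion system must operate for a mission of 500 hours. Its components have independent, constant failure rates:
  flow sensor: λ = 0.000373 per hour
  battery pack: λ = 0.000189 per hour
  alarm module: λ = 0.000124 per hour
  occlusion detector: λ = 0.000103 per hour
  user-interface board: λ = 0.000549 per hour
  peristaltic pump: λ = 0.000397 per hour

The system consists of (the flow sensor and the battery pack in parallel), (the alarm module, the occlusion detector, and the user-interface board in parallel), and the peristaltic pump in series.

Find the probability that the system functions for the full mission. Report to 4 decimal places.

0.8068

R(flow sensor) = exp(−0.000373 × 500) = 0.829859
R(battery pack) = exp(−0.000189 × 500) = 0.909828
R(alarm module) = exp(−0.000124 × 500) = 0.939883
R(occlusion detector) = exp(−0.000103 × 500) = 0.949804
R(user-interface board) = exp(−0.000549 × 500) = 0.759952
R(peristaltic pump) = exp(−0.000397 × 500) = 0.819960
Parallel (flow sensor and battery pack): 1 − (1 − 0.829859)(1 − 0.909828) = 0.984658
Parallel (alarm module, occlusion detector, and user-interface board): 1 − (1 − 0.939883)(1 − 0.949804)(1 − 0.759952) = 0.999276
Series ([0.984658], [0.999276], and peristaltic pump): 0.984658 × 0.999276 × 0.819960 = 0.8068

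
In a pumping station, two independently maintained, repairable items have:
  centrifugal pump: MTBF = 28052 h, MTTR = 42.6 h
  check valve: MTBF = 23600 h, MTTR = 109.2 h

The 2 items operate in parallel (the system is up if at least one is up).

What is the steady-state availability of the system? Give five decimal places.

A(centrifugal pump) = MTBF/(MTBF+MTTR) = 28052/(28052+42.6) = 0.998484
A(check valve) = MTBF/(MTBF+MTTR) = 23600/(23600+109.2) = 0.995394
Parallel availability: 1 − (1 − 0.998484)(1 − 0.995394) = 0.99999

0.99999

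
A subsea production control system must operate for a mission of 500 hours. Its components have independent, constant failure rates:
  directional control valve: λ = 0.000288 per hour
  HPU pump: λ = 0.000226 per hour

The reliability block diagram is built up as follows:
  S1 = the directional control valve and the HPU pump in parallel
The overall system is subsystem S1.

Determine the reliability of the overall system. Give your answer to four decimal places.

0.9857

R(directional control valve) = exp(−0.000288 × 500) = 0.865888
R(HPU pump) = exp(−0.000226 × 500) = 0.893151
Parallel (directional control valve and HPU pump): 1 − (1 − 0.865888)(1 − 0.893151) = 0.9857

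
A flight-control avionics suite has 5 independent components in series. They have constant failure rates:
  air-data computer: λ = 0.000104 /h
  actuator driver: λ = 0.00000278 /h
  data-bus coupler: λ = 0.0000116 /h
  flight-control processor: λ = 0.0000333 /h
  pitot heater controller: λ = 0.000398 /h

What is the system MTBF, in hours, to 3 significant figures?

Series of exponential components: λ_sys = Σ λ_i
λ_sys = 0.000104 + 0.00000278 + 0.0000116 + 0.0000333 + 0.000398 = 5.4968e-04 /h
MTBF = 1 / λ_sys = 1820 h

1820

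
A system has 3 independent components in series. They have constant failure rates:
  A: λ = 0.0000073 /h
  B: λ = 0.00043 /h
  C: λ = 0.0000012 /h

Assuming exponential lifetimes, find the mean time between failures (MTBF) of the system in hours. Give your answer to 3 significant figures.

2280

Series of exponential components: λ_sys = Σ λ_i
λ_sys = 0.0000073 + 0.00043 + 0.0000012 = 4.3850e-04 /h
MTBF = 1 / λ_sys = 2280 h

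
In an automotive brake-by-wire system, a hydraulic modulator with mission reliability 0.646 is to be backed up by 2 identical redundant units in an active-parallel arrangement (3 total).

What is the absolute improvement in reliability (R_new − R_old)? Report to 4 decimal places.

R_before = 0.646
R_after = 1 − (1 − 0.646)^3 = 0.9556
ΔR = 0.9556 − 0.646 = 0.3096

0.3096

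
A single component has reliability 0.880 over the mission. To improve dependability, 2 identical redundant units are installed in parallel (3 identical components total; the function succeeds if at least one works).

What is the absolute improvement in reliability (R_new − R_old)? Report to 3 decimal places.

0.118

R_before = 0.880
R_after = 1 − (1 − 0.880)^3 = 0.998
ΔR = 0.998 − 0.880 = 0.118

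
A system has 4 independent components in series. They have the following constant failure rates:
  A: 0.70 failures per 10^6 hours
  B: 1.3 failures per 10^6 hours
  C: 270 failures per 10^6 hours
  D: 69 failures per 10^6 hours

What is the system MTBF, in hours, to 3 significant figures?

2930

Series of exponential components: λ_sys = Σ λ_i
λ_sys = 0.00000070 + 0.0000013 + 0.00027 + 0.000069 = 3.4100e-04 /h
MTBF = 1 / λ_sys = 2930 h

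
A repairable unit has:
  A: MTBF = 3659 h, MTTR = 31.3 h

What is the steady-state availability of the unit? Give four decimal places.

A(A) = MTBF/(MTBF+MTTR) = 3659/(3659+31.3) = 0.9915

0.9915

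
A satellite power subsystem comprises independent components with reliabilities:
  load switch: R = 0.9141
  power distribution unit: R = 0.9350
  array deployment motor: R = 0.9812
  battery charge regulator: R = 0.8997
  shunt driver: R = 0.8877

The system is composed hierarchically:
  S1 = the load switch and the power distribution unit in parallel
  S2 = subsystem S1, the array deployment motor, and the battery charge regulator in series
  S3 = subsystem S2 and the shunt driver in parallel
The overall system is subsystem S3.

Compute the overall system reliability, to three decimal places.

0.986

Parallel (load switch and power distribution unit): 1 − (1 − 0.91410)(1 − 0.93500) = 0.99442
Series ([0.99442], array deployment motor, and battery charge regulator): 0.99442 × 0.98120 × 0.89970 = 0.87786
Parallel ([0.87786] and shunt driver): 1 − (1 − 0.87786)(1 − 0.88770) = 0.986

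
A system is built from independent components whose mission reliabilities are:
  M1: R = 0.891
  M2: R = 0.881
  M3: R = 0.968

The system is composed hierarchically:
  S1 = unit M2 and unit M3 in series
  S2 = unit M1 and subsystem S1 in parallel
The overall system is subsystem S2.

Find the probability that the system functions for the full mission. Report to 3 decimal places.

0.984

Series (M2 and M3): 0.88100 × 0.96800 = 0.85281
Parallel (M1 and [0.85281]): 1 − (1 − 0.89100)(1 − 0.85281) = 0.984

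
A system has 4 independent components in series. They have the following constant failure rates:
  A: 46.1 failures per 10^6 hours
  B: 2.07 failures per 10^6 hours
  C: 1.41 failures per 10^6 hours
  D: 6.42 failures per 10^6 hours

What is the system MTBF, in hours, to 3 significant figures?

17900

Series of exponential components: λ_sys = Σ λ_i
λ_sys = 0.0000461 + 0.00000207 + 0.00000141 + 0.00000642 = 5.6000e-05 /h
MTBF = 1 / λ_sys = 17900 h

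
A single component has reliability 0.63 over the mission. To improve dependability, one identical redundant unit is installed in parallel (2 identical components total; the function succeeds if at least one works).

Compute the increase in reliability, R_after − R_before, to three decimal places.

R_before = 0.63
R_after = 1 − (1 − 0.63)^2 = 0.863
ΔR = 0.863 − 0.63 = 0.233

0.233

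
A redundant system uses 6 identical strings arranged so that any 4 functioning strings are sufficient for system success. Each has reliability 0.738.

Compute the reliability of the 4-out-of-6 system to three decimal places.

0.811

R = Σ_{i=4}^{6} C(6,i) p^i (1−p)^{6−i} with p = 0.738
C(6,4)·0.738^4·0.262^2 = 0.30544
C(6,5)·0.738^5·0.262^1 = 0.34414
C(6,6)·0.738^6·0.262^0 = 0.16156
Sum = 0.811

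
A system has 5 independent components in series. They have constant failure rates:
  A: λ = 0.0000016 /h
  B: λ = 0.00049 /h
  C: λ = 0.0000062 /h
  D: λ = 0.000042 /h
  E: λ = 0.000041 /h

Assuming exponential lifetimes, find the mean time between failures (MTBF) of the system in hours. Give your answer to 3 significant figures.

Series of exponential components: λ_sys = Σ λ_i
λ_sys = 0.0000016 + 0.00049 + 0.0000062 + 0.000042 + 0.000041 = 5.8080e-04 /h
MTBF = 1 / λ_sys = 1720 h

1720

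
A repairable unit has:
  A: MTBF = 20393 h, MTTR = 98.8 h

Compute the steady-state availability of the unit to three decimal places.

A(A) = MTBF/(MTBF+MTTR) = 20393/(20393+98.8) = 0.995

0.995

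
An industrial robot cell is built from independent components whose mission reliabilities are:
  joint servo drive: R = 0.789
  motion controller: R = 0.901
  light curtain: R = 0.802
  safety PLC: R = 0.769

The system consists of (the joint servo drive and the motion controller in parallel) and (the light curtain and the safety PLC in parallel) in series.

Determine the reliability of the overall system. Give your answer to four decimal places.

0.9343

Parallel (joint servo drive and motion controller): 1 − (1 − 0.789000)(1 − 0.901000) = 0.979111
Parallel (light curtain and safety PLC): 1 − (1 − 0.802000)(1 − 0.769000) = 0.954262
Series ([0.979111] and [0.954262]): 0.979111 × 0.954262 = 0.9343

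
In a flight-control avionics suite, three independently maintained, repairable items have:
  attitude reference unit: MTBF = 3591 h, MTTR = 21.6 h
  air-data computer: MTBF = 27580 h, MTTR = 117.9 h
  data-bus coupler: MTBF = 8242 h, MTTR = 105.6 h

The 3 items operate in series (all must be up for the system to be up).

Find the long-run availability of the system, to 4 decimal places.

0.9773

A(attitude reference unit) = MTBF/(MTBF+MTTR) = 3591/(3591+21.6) = 0.994021
A(air-data computer) = MTBF/(MTBF+MTTR) = 27580/(27580+117.9) = 0.995743
A(data-bus coupler) = MTBF/(MTBF+MTTR) = 8242/(8242+105.6) = 0.987350
Series availability: 0.994021 × 0.995743 × 0.987350 = 0.9773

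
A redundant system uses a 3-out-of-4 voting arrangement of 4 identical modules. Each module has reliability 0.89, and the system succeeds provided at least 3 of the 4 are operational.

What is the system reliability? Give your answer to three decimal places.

R = Σ_{i=3}^{4} C(4,i) p^i (1−p)^{4−i} with p = 0.89
C(4,3)·0.89^3·0.11^1 = 0.31019
C(4,4)·0.89^4·0.11^0 = 0.62742
Sum = 0.938

0.938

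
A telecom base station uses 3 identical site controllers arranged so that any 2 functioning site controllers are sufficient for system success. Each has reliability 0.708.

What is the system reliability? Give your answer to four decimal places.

R = Σ_{i=2}^{3} C(3,i) p^i (1−p)^{3−i} with p = 0.708
C(3,2)·0.708^2·0.292^1 = 0.439107
C(3,3)·0.708^3·0.292^0 = 0.354895
Sum = 0.7940

0.7940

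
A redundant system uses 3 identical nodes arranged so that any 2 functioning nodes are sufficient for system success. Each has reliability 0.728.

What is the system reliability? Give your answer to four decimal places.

0.8183

R = Σ_{i=2}^{3} C(3,i) p^i (1−p)^{3−i} with p = 0.728
C(3,2)·0.728^2·0.272^1 = 0.432467
C(3,3)·0.728^3·0.272^0 = 0.385828
Sum = 0.8183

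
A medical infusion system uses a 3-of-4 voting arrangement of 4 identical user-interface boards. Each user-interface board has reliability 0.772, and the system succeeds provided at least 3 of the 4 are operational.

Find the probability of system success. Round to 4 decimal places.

0.7748

R = Σ_{i=3}^{4} C(4,i) p^i (1−p)^{4−i} with p = 0.772
C(4,3)·0.772^3·0.228^1 = 0.419611
C(4,4)·0.772^4·0.228^0 = 0.355197
Sum = 0.7748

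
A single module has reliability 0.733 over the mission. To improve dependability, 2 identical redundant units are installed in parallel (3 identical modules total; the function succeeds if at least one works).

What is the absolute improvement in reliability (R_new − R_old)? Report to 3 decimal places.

R_before = 0.733
R_after = 1 − (1 − 0.733)^3 = 0.981
ΔR = 0.981 − 0.733 = 0.248

0.248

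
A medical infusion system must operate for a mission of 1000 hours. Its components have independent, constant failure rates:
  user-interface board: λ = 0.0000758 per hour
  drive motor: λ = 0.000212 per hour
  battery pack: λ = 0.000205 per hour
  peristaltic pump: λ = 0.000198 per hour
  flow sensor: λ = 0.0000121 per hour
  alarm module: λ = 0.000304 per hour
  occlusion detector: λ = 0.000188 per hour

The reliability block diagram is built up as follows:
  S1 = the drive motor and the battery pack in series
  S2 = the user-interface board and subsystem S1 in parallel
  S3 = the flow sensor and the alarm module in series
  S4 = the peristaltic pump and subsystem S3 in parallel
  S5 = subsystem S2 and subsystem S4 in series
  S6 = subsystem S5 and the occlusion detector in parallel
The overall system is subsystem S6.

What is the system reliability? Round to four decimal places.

0.9876

R(user-interface board) = exp(−0.0000758 × 1000) = 0.927002
R(drive motor) = exp(−0.000212 × 1000) = 0.808965
R(battery pack) = exp(−0.000205 × 1000) = 0.814647
R(peristaltic pump) = exp(−0.000198 × 1000) = 0.820370
R(flow sensor) = exp(−0.0000121 × 1000) = 0.987973
R(alarm module) = exp(−0.000304 × 1000) = 0.737861
R(occlusion detector) = exp(−0.000188 × 1000) = 0.828615
Series (drive motor and battery pack): 0.808965 × 0.814647 = 0.659021
Parallel (user-interface board and [0.659021]): 1 − (1 − 0.927002)(1 − 0.659021) = 0.975109
Series (flow sensor and alarm module): 0.987973 × 0.737861 = 0.728987
Parallel (peristaltic pump and [0.728987]): 1 − (1 − 0.820370)(1 − 0.728987) = 0.951318
Series ([0.975109] and [0.951318]): 0.975109 × 0.951318 = 0.927639
Parallel ([0.927639] and occlusion detector): 1 − (1 − 0.927639)(1 − 0.828615) = 0.9876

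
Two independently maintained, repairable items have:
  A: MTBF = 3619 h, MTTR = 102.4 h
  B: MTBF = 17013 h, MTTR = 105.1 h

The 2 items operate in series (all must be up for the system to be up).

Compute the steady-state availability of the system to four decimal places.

0.9665

A(A) = MTBF/(MTBF+MTTR) = 3619/(3619+102.4) = 0.972483
A(B) = MTBF/(MTBF+MTTR) = 17013/(17013+105.1) = 0.993860
Series availability: 0.972483 × 0.993860 = 0.9665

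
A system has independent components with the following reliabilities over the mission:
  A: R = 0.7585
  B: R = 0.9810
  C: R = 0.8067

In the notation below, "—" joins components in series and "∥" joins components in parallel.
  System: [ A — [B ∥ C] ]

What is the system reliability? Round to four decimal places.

0.7557

Parallel (B and C): 1 − (1 − 0.981000)(1 − 0.806700) = 0.996327
Series (A and [0.996327]): 0.758500 × 0.996327 = 0.7557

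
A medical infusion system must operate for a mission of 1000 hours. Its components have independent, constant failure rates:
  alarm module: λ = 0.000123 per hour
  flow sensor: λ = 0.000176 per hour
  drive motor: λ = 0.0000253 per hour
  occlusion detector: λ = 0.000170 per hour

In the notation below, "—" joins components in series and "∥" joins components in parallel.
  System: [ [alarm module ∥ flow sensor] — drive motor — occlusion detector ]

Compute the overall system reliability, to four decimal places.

0.8072

R(alarm module) = exp(−0.000123 × 1000) = 0.884264
R(flow sensor) = exp(−0.000176 × 1000) = 0.838618
R(drive motor) = exp(−0.0000253 × 1000) = 0.975017
R(occlusion detector) = exp(−0.000170 × 1000) = 0.843665
Parallel (alarm module and flow sensor): 1 − (1 − 0.884264)(1 − 0.838618) = 0.981322
Series ([0.981322], drive motor, and occlusion detector): 0.981322 × 0.975017 × 0.843665 = 0.8072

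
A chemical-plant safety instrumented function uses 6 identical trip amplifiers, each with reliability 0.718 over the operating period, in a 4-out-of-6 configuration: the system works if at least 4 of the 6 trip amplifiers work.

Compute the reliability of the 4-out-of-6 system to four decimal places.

0.7769

R = Σ_{i=4}^{6} C(6,i) p^i (1−p)^{6−i} with p = 0.718
C(6,4)·0.718^4·0.282^2 = 0.317020
C(6,5)·0.718^5·0.282^1 = 0.322866
C(6,6)·0.718^6·0.282^0 = 0.137008
Sum = 0.7769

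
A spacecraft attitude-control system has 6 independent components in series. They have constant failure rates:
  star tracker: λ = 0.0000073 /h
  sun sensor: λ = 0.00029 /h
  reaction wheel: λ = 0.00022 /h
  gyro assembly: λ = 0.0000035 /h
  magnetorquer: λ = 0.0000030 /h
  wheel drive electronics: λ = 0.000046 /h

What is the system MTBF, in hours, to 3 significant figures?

1760

Series of exponential components: λ_sys = Σ λ_i
λ_sys = 0.0000073 + 0.00029 + 0.00022 + 0.0000035 + 0.0000030 + 0.000046 = 5.6980e-04 /h
MTBF = 1 / λ_sys = 1760 h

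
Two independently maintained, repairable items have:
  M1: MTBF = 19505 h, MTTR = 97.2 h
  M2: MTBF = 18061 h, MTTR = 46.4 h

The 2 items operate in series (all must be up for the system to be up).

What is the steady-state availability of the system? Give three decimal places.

A(M1) = MTBF/(MTBF+MTTR) = 19505/(19505+97.2) = 0.995041
A(M2) = MTBF/(MTBF+MTTR) = 18061/(18061+46.4) = 0.997438
Series availability: 0.995041 × 0.997438 = 0.992

0.992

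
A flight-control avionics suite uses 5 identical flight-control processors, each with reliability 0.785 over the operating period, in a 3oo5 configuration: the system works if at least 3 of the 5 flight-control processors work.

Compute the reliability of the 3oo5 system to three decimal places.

0.930

R = Σ_{i=3}^{5} C(5,i) p^i (1−p)^{5−i} with p = 0.785
C(5,3)·0.785^3·0.215^2 = 0.22361
C(5,4)·0.785^4·0.215^1 = 0.40821
C(5,5)·0.785^5·0.215^0 = 0.29809
Sum = 0.930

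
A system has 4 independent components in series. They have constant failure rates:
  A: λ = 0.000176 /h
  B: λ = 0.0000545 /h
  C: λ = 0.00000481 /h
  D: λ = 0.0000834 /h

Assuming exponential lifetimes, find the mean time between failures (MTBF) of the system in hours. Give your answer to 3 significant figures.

3140

Series of exponential components: λ_sys = Σ λ_i
λ_sys = 0.000176 + 0.0000545 + 0.00000481 + 0.0000834 = 3.1871e-04 /h
MTBF = 1 / λ_sys = 3140 h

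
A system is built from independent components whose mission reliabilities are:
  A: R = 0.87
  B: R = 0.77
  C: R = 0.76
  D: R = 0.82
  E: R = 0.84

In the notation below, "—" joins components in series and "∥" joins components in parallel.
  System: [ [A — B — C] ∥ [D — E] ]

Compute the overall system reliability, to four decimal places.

0.8472

Series (A, B, and C): 0.870000 × 0.770000 × 0.760000 = 0.509124
Series (D and E): 0.820000 × 0.840000 = 0.688800
Parallel ([0.509124] and [0.688800]): 1 − (1 − 0.509124)(1 − 0.688800) = 0.8472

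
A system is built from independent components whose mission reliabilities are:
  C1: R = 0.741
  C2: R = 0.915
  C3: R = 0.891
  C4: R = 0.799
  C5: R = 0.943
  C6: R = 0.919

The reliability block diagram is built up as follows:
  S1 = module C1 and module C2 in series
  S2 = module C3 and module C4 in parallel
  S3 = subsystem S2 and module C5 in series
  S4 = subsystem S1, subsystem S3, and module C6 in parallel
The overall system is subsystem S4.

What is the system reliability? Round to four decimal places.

Series (C1 and C2): 0.741000 × 0.915000 = 0.678015
Parallel (C3 and C4): 1 − (1 − 0.891000)(1 − 0.799000) = 0.978091
Series ([0.978091] and C5): 0.978091 × 0.943000 = 0.922340
Parallel ([0.678015], [0.922340], and C6): 1 − (1 − 0.678015)(1 − 0.922340)(1 − 0.919000) = 0.9980

0.9980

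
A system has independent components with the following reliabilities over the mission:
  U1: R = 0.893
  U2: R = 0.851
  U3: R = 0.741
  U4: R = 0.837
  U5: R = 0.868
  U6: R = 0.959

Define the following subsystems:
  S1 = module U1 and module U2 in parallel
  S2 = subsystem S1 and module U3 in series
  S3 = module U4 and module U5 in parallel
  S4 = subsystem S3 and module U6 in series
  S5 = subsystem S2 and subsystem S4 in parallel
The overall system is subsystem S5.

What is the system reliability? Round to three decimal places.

0.983

Parallel (U1 and U2): 1 − (1 − 0.89300)(1 − 0.85100) = 0.98406
Series ([0.98406] and U3): 0.98406 × 0.74100 = 0.72919
Parallel (U4 and U5): 1 − (1 − 0.83700)(1 − 0.86800) = 0.97848
Series ([0.97848] and U6): 0.97848 × 0.95900 = 0.93836
Parallel ([0.72919] and [0.93836]): 1 − (1 − 0.72919)(1 − 0.93836) = 0.983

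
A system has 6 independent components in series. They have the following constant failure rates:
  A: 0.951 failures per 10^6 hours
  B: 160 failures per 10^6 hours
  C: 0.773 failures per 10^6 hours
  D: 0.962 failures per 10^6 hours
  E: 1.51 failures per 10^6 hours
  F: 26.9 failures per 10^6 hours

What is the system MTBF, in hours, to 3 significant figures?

5230

Series of exponential components: λ_sys = Σ λ_i
λ_sys = 0.000000951 + 0.000160 + 0.000000773 + 0.000000962 + 0.00000151 + 0.0000269 = 1.9110e-04 /h
MTBF = 1 / λ_sys = 5230 h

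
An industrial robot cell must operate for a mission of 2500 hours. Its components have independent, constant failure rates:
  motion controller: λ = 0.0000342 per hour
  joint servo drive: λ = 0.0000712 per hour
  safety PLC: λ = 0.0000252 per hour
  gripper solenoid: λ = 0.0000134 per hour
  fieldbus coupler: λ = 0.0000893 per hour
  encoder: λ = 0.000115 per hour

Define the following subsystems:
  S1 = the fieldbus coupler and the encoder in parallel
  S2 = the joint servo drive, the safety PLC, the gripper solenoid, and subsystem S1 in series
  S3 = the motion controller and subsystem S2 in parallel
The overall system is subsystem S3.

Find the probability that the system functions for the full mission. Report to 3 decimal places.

R(motion controller) = exp(−0.0000342 × 2500) = 0.91805
R(joint servo drive) = exp(−0.0000712 × 2500) = 0.83694
R(safety PLC) = exp(−0.0000252 × 2500) = 0.93894
R(gripper solenoid) = exp(−0.0000134 × 2500) = 0.96705
R(fieldbus coupler) = exp(−0.0000893 × 2500) = 0.79991
R(encoder) = exp(−0.000115 × 2500) = 0.75014
Parallel (fieldbus coupler and encoder): 1 − (1 − 0.79991)(1 − 0.75014) = 0.95001
Series (joint servo drive, safety PLC, gripper solenoid, and [0.95001]): 0.83694 × 0.93894 × 0.96705 × 0.95001 = 0.72195
Parallel (motion controller and [0.72195]): 1 − (1 − 0.91805)(1 − 0.72195) = 0.977

0.977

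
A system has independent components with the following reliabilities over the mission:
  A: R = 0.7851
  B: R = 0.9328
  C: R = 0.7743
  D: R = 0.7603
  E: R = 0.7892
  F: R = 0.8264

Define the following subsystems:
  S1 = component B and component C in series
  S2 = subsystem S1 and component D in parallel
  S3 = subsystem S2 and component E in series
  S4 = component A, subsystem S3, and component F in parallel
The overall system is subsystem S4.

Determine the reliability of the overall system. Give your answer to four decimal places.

Series (B and C): 0.932800 × 0.774300 = 0.722267
Parallel ([0.722267] and D): 1 − (1 − 0.722267)(1 − 0.760300) = 0.933427
Series ([0.933427] and E): 0.933427 × 0.789200 = 0.736661
Parallel (A, [0.736661], and F): 1 − (1 − 0.785100)(1 − 0.736661)(1 − 0.826400) = 0.9902

0.9902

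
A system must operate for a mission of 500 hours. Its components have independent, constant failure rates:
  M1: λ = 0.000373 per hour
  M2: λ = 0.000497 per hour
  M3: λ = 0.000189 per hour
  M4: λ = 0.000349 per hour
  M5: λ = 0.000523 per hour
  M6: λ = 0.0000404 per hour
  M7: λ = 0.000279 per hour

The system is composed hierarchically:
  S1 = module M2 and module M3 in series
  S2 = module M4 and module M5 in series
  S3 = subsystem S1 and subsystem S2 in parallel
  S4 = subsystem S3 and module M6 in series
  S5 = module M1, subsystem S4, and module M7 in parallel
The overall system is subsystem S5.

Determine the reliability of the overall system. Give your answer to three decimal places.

R(M1) = exp(−0.000373 × 500) = 0.82986
R(M2) = exp(−0.000497 × 500) = 0.77997
R(M3) = exp(−0.000189 × 500) = 0.90983
R(M4) = exp(−0.000349 × 500) = 0.83988
R(M5) = exp(−0.000523 × 500) = 0.76990
R(M6) = exp(−0.0000404 × 500) = 0.98000
R(M7) = exp(−0.000279 × 500) = 0.86979
Series (M2 and M3): 0.77997 × 0.90983 = 0.70964
Series (M4 and M5): 0.83988 × 0.76990 = 0.64662
Parallel ([0.70964] and [0.64662]): 1 − (1 − 0.70964)(1 − 0.64662) = 0.89739
Series ([0.89739] and M6): 0.89739 × 0.98000 = 0.87944
Parallel (M1, [0.87944], and M7): 1 − (1 − 0.82986)(1 − 0.87944)(1 − 0.86979) = 0.997

0.997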